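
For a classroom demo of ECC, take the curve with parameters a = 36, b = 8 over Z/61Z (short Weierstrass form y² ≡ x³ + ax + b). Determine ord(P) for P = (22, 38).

3

2P: tangent at (22, 38): λ = (3·22² + 36)/(2·38) ≡ 24/15. 15⁻¹ ≡ 57 (mod 61), so λ ≡ 24·57 ≡ 26.
  x = λ² - 22 - 22 = 676 - 44 ≡ 22; y = λ·(22 - 22) - 38 ≡ 23. → (22, 23)
3P: (22, 23) + (22, 38): same x and y₁ ≡ -y₂, so the sum is O.
3P = O, so the order is 3.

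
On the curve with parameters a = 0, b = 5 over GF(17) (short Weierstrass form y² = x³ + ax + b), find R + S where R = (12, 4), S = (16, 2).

(12, 4) + (16, 2). λ = (2 - 4)/(16 - 12) ≡ 15/4 mod 17. 4⁻¹ ≡ 13 (mod 17), so λ ≡ 8.
  x = λ² - 12 - 16 = 64 - 28 ≡ 2; y = λ·(12 - 2) - 4 ≡ 8. → (2, 8)

(2, 8)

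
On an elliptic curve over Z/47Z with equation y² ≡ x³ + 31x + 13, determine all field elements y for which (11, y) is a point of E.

none

x³ + 31x + 13 = 1685 ≡ 40 (mod 47).
40 is a non-residue mod 47; no y exists.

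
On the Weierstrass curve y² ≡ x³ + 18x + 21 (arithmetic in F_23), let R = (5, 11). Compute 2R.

tangent at (5, 11): λ = (3·5² + 18)/(2·11) ≡ 1/22. 22⁻¹ ≡ 22 (mod 23) since 22·22 = 484 ≡ 1, so λ ≡ 1·22 ≡ 22.
  x = λ² - 5 - 5 = 484 - 10 ≡ 14; y = λ·(5 - 14) - 11 ≡ 21. → (14, 21)

(14, 21)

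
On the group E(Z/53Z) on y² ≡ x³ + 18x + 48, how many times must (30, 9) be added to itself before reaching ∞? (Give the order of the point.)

7

2P: tangent at (30, 9): λ = (3·30² + 18)/(2·9) ≡ 15/18. 18⁻¹ ≡ 3 (mod 53), so λ ≡ 15·3 ≡ 45.
  x = λ² - 30 - 30 = 2025 - 60 ≡ 4; y = λ·(30 - 4) - 9 ≡ 48. → (4, 48)
3P: (4, 48) + (30, 9). λ = (9 - 48)/(30 - 4) ≡ 14/26 mod 53. 26⁻¹ ≡ 51 (mod 53) since 26·51 = 1326 ≡ 1, so λ ≡ 25.
  x = λ² - 4 - 30 = 625 - 34 ≡ 8; y = λ·(4 - 8) - 48 ≡ 11. → (8, 11)
4P: (8, 11) + (30, 9). λ = (9 - 11)/(30 - 8) ≡ 51/22 mod 53. 22⁻¹ ≡ 41 (mod 53), so λ ≡ 24.
  x = λ² - 8 - 30 = 576 - 38 ≡ 8; y = λ·(8 - 8) - 11 ≡ 42. → (8, 42)
5P: (8, 42) + (30, 9). λ = (9 - 42)/(30 - 8) ≡ 20/22 mod 53. 22⁻¹ ≡ 41 (mod 53) since 22·41 = 902 ≡ 1, so λ ≡ 25.
  x = λ² - 8 - 30 = 625 - 38 ≡ 4; y = λ·(8 - 4) - 42 ≡ 5. → (4, 5)
6P: (4, 5) + (30, 9). λ = (9 - 5)/(30 - 4) ≡ 4/26 mod 53. 26⁻¹ ≡ 51 (mod 53) since 26·51 = 1326 ≡ 1, so λ ≡ 45.
  x = λ² - 4 - 30 = 2025 - 34 ≡ 30; y = λ·(4 - 30) - 5 ≡ 44. → (30, 44)
7P: (30, 44) + (30, 9): same x and y₁ ≡ -y₂, so the sum is ∞.
7P = ∞, so the order is 7.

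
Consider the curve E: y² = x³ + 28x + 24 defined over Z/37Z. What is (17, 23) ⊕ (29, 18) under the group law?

(17, 23) + (29, 18). λ = (18 - 23)/(29 - 17) ≡ 32/12 mod 37. 12⁻¹ ≡ 34 (mod 37), so λ ≡ 15.
  x = λ² - 17 - 29 = 225 - 46 ≡ 31; y = λ·(17 - 31) - 23 ≡ 26. → (31, 26)

(31, 26)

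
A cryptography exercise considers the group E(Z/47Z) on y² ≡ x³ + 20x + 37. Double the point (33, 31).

tangent at (33, 31): λ = (3·33² + 20)/(2·31) ≡ 44/15. 15⁻¹ ≡ 22 (mod 47) since 15·22 = 330 ≡ 1, so λ ≡ 44·22 ≡ 28.
  x = λ² - 33 - 33 = 784 - 66 ≡ 13; y = λ·(33 - 13) - 31 ≡ 12. → (13, 12)

(13, 12)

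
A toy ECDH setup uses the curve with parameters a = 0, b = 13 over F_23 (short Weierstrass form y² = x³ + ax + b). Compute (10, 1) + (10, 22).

O

The two points share x = 10 and their y-coordinates satisfy 1 + 22 ≡ 0 (mod 23), so they are inverses. Their sum is 𝒪.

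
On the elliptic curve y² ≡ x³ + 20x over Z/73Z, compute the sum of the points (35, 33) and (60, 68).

(35, 33) + (60, 68). λ = (68 - 33)/(60 - 35) ≡ 35/25 mod 73. 25⁻¹ ≡ 38 (mod 73), so λ ≡ 16.
  x = λ² - 35 - 60 = 256 - 95 ≡ 15; y = λ·(35 - 15) - 33 ≡ 68. → (15, 68)

(15, 68)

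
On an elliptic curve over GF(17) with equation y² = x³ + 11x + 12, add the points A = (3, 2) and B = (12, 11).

(3, 15)

(3, 2) + (12, 11). λ = (11 - 2)/(12 - 3) ≡ 9/9 mod 17. 9⁻¹ ≡ 2 (mod 17) since 9·2 = 18 ≡ 1, so λ ≡ 1.
  x = λ² - 3 - 12 = 1 - 15 ≡ 3; y = λ·(3 - 3) - 2 ≡ 15. → (3, 15)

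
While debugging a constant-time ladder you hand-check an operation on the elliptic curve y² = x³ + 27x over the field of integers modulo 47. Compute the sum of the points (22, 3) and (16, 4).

(26, 29)

(22, 3) + (16, 4). λ = (4 - 3)/(16 - 22) ≡ 1/41 mod 47. 41⁻¹ ≡ 39 (mod 47) since 41·39 = 1599 ≡ 1, so λ ≡ 39.
  x = λ² - 22 - 16 = 1521 - 38 ≡ 26; y = λ·(22 - 26) - 3 ≡ 29. → (26, 29)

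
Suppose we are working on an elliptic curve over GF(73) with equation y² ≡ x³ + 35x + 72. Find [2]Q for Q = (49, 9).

(13, 13)

tangent at (49, 9): λ = (3·49² + 35)/(2·9) ≡ 11/18. 18⁻¹ ≡ 69 (mod 73) since 18·69 = 1242 ≡ 1, so λ ≡ 11·69 ≡ 29.
  x = λ² - 49 - 49 = 841 - 98 ≡ 13; y = λ·(49 - 13) - 9 ≡ 13. → (13, 13)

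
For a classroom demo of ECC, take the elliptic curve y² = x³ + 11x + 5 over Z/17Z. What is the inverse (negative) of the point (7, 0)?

-(7, 0) = (7, -0 mod 17) = (7, 0).

(7, 0)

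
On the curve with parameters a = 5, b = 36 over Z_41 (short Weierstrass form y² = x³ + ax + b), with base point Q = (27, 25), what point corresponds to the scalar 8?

(14, 29)

Double-and-add on 8 = (1000)₂. Start with Q = (27, 25) for the leading 1-bit.
double: tangent at (27, 25): λ = (3·27² + 5)/(2·25) ≡ 19/9. 9⁻¹ ≡ 32 (mod 41), so λ ≡ 19·32 ≡ 34.
  x = λ² - 27 - 27 = 1156 - 54 ≡ 36; y = λ·(27 - 36) - 25 ≡ 38. → (36, 38)
double: tangent at (36, 38): λ = (3·36² + 5)/(2·38) ≡ 39/35. 35⁻¹ ≡ 34 (mod 41), so λ ≡ 39·34 ≡ 14.
  x = λ² - 36 - 36 = 196 - 72 ≡ 1; y = λ·(36 - 1) - 38 ≡ 1. → (1, 1)
double: tangent at (1, 1): λ = (3·1² + 5)/(2·1) ≡ 8/2. 2⁻¹ ≡ 21 (mod 41), so λ ≡ 8·21 ≡ 4.
  x = λ² - 1 - 1 = 16 - 2 ≡ 14; y = λ·(1 - 14) - 1 ≡ 29. → (14, 29)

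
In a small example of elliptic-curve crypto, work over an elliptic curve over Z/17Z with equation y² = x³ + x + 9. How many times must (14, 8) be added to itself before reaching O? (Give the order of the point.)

5

2P: tangent at (14, 8): λ = (3·14² + 1)/(2·8) ≡ 11/16. 16⁻¹ ≡ 16 (mod 17), so λ ≡ 11·16 ≡ 6.
  x = λ² - 14 - 14 = 36 - 28 ≡ 8; y = λ·(14 - 8) - 8 ≡ 11. → (8, 11)
3P: (8, 11) + (14, 8). λ = (8 - 11)/(14 - 8) ≡ 14/6 mod 17. 6⁻¹ ≡ 3 (mod 17) since 6·3 = 18 ≡ 1, so λ ≡ 8.
  x = λ² - 8 - 14 = 64 - 22 ≡ 8; y = λ·(8 - 8) - 11 ≡ 6. → (8, 6)
4P: (8, 6) + (14, 8). λ = (8 - 6)/(14 - 8) ≡ 2/6 mod 17. 6⁻¹ ≡ 3 (mod 17) since 6·3 = 18 ≡ 1, so λ ≡ 6.
  x = λ² - 8 - 14 = 36 - 22 ≡ 14; y = λ·(8 - 14) - 6 ≡ 9. → (14, 9)
5P: (14, 9) + (14, 8): same x and y₁ ≡ -y₂, so the sum is O.
5P = O, so the order is 5.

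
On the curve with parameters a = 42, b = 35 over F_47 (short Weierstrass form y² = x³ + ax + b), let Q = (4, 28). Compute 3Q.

(35, 24)

Repeated addition: build up to 3Q.
2Q: tangent at (4, 28): λ = (3·4² + 42)/(2·28) ≡ 43/9. 9⁻¹ ≡ 21 (mod 47) since 9·21 = 189 ≡ 1, so λ ≡ 43·21 ≡ 10.
  x = λ² - 4 - 4 = 100 - 8 ≡ 45; y = λ·(4 - 45) - 28 ≡ 32. → (45, 32)
3Q: (45, 32) + (4, 28). λ = (28 - 32)/(4 - 45) ≡ 43/6 mod 47. 6⁻¹ ≡ 8 (mod 47) since 6·8 = 48 ≡ 1, so λ ≡ 15.
  x = λ² - 45 - 4 = 225 - 49 ≡ 35; y = λ·(45 - 35) - 32 ≡ 24. → (35, 24)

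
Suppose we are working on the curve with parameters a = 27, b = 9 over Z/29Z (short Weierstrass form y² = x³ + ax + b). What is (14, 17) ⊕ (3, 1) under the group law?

(14, 17) + (3, 1). λ = (1 - 17)/(3 - 14) ≡ 13/18 mod 29. 18⁻¹ ≡ 21 (mod 29) since 18·21 = 378 ≡ 1, so λ ≡ 12.
  x = λ² - 14 - 3 = 144 - 17 ≡ 11; y = λ·(14 - 11) - 17 ≡ 19. → (11, 19)

(11, 19)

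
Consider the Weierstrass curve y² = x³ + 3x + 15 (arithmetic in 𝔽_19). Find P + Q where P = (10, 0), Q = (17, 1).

(18, 7)

(10, 0) + (17, 1). λ = (1 - 0)/(17 - 10) ≡ 1/7 mod 19. 7⁻¹ ≡ 11 (mod 19), so λ ≡ 11.
  x = λ² - 10 - 17 = 121 - 27 ≡ 18; y = λ·(10 - 18) - 0 ≡ 7. → (18, 7)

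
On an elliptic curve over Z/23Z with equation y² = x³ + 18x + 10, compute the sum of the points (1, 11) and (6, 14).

(1, 11) + (6, 14). λ = (14 - 11)/(6 - 1) ≡ 3/5 mod 23. 5⁻¹ ≡ 14 (mod 23) since 5·14 = 70 ≡ 1, so λ ≡ 19.
  x = λ² - 1 - 6 = 361 - 7 ≡ 9; y = λ·(1 - 9) - 11 ≡ 21. → (9, 21)

(9, 21)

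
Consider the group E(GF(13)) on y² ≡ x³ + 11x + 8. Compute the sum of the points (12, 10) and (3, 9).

(12, 10) + (3, 9). λ = (9 - 10)/(3 - 12) ≡ 12/4 mod 13. 4⁻¹ ≡ 10 (mod 13) since 4·10 = 40 ≡ 1, so λ ≡ 3.
  x = λ² - 12 - 3 = 9 - 15 ≡ 7; y = λ·(12 - 7) - 10 ≡ 5. → (7, 5)

(7, 5)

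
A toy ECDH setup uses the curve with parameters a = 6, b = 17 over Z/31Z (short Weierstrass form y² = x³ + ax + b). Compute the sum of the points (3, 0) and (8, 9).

(3, 0) + (8, 9). λ = (9 - 0)/(8 - 3) ≡ 9/5 mod 31. 5⁻¹ ≡ 25 (mod 31), so λ ≡ 8.
  x = λ² - 3 - 8 = 64 - 11 ≡ 22; y = λ·(3 - 22) - 0 ≡ 3. → (22, 3)

(22, 3)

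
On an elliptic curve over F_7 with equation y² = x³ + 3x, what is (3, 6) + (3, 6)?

(2, 0)

tangent at (3, 6): λ = (3·3² + 3)/(2·6) ≡ 2/5. 5⁻¹ ≡ 3 (mod 7) since 5·3 = 15 ≡ 1, so λ ≡ 2·3 ≡ 6.
  x = λ² - 3 - 3 = 36 - 6 ≡ 2; y = λ·(3 - 2) - 6 ≡ 0. → (2, 0)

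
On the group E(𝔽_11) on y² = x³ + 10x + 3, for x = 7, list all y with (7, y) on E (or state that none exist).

x³ + 10x + 3 = 416 ≡ 9 (mod 11).
Square roots of 9 mod 11: 3 and 8 (since 3² = 9 ≡ 9).

3, 8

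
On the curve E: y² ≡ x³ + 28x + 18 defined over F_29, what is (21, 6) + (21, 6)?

(17, 19)

tangent at (21, 6): λ = (3·21² + 28)/(2·6) ≡ 17/12. 12⁻¹ ≡ 17 (mod 29), so λ ≡ 17·17 ≡ 28.
  x = λ² - 21 - 21 = 784 - 42 ≡ 17; y = λ·(21 - 17) - 6 ≡ 19. → (17, 19)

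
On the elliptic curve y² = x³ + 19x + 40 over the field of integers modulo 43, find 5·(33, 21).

Write Q = (33, 21).
Double-and-add on 5 = (101)₂. Start with Q = (33, 21) for the leading 1-bit.
double: tangent at (33, 21): λ = (3·33² + 19)/(2·21) ≡ 18/42. 42⁻¹ ≡ 42 (mod 43), so λ ≡ 18·42 ≡ 25.
  x = λ² - 33 - 33 = 625 - 66 ≡ 0; y = λ·(33 - 0) - 21 ≡ 30. → (0, 30)
double: tangent at (0, 30): λ = (3·0² + 19)/(2·30) ≡ 19/17. 17⁻¹ ≡ 38 (mod 43) since 17·38 = 646 ≡ 1, so λ ≡ 19·38 ≡ 34.
  x = λ² - 0 - 0 = 1156 - 0 ≡ 38; y = λ·(0 - 38) - 30 ≡ 11. → (38, 11)
add Q: (38, 11) + (33, 21). λ = (21 - 11)/(33 - 38) ≡ 10/38 mod 43. 38⁻¹ ≡ 17 (mod 43), so λ ≡ 41.
  x = λ² - 38 - 33 = 1681 - 71 ≡ 19; y = λ·(38 - 19) - 11 ≡ 37. → (19, 37)

(19, 37)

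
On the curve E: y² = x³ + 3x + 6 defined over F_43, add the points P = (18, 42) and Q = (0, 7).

(39, 39)

(18, 42) + (0, 7). λ = (7 - 42)/(0 - 18) ≡ 8/25 mod 43. 25⁻¹ ≡ 31 (mod 43), so λ ≡ 33.
  x = λ² - 18 - 0 = 1089 - 18 ≡ 39; y = λ·(18 - 39) - 42 ≡ 39. → (39, 39)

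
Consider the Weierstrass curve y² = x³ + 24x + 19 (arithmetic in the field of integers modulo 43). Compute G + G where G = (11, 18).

tangent at (11, 18): λ = (3·11² + 24)/(2·18) ≡ 0/36. 36⁻¹ ≡ 6 (mod 43), so λ ≡ 0·6 ≡ 0.
  x = λ² - 11 - 11 = 0 - 22 ≡ 21; y = λ·(11 - 21) - 18 ≡ 25. → (21, 25)

(21, 25)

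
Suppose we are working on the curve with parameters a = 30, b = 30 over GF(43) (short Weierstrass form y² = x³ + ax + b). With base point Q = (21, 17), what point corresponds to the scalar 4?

(10, 30)

Repeated addition: build up to 4Q.
2Q: tangent at (21, 17): λ = (3·21² + 30)/(2·17) ≡ 20/34. 34⁻¹ ≡ 19 (mod 43), so λ ≡ 20·19 ≡ 36.
  x = λ² - 21 - 21 = 1296 - 42 ≡ 7; y = λ·(21 - 7) - 17 ≡ 14. → (7, 14)
3Q: (7, 14) + (21, 17). λ = (17 - 14)/(21 - 7) ≡ 3/14 mod 43. 14⁻¹ ≡ 40 (mod 43) since 14·40 = 560 ≡ 1, so λ ≡ 34.
  x = λ² - 7 - 21 = 1156 - 28 ≡ 10; y = λ·(7 - 10) - 14 ≡ 13. → (10, 13)
4Q: (10, 13) + (21, 17). λ = (17 - 13)/(21 - 10) ≡ 4/11 mod 43. 11⁻¹ ≡ 4 (mod 43), so λ ≡ 16.
  x = λ² - 10 - 21 = 256 - 31 ≡ 10; y = λ·(10 - 10) - 13 ≡ 30. → (10, 30)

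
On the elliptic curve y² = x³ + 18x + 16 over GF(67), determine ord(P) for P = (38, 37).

2P: tangent at (38, 37): λ = (3·38² + 18)/(2·37) ≡ 62/7. 7⁻¹ ≡ 48 (mod 67), so λ ≡ 62·48 ≡ 28.
  x = λ² - 38 - 38 = 784 - 76 ≡ 38; y = λ·(38 - 38) - 37 ≡ 30. → (38, 30)
3P: (38, 30) + (38, 37): same x and y₁ ≡ -y₂, so the sum is ∞.
3P = ∞, so the order is 3.

3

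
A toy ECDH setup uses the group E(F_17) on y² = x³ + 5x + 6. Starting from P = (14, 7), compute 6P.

Repeated addition: build up to 6P.
2P: tangent at (14, 7): λ = (3·14² + 5)/(2·7) ≡ 15/14. 14⁻¹ ≡ 11 (mod 17), so λ ≡ 15·11 ≡ 12.
  x = λ² - 14 - 14 = 144 - 28 ≡ 14; y = λ·(14 - 14) - 7 ≡ 10. → (14, 10)
3P: (14, 10) + (14, 7): same x and y₁ ≡ -y₂, so the sum is O.
4P: O + (14, 7) = (14, 7) (identity).
5P: tangent at (14, 7): λ = (3·14² + 5)/(2·7) ≡ 15/14. 14⁻¹ ≡ 11 (mod 17) since 14·11 = 154 ≡ 1, so λ ≡ 15·11 ≡ 12.
  x = λ² - 14 - 14 = 144 - 28 ≡ 14; y = λ·(14 - 14) - 7 ≡ 10. → (14, 10)
6P: (14, 10) + (14, 7): same x and y₁ ≡ -y₂, so the sum is O.

O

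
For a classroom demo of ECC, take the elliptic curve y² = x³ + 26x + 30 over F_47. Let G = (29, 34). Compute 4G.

Repeated addition: build up to 4G.
2G: tangent at (29, 34): λ = (3·29² + 26)/(2·34) ≡ 11/21. 21⁻¹ ≡ 9 (mod 47), so λ ≡ 11·9 ≡ 5.
  x = λ² - 29 - 29 = 25 - 58 ≡ 14; y = λ·(29 - 14) - 34 ≡ 41. → (14, 41)
3G: (14, 41) + (29, 34). λ = (34 - 41)/(29 - 14) ≡ 40/15 mod 47. 15⁻¹ ≡ 22 (mod 47), so λ ≡ 34.
  x = λ² - 14 - 29 = 1156 - 43 ≡ 32; y = λ·(14 - 32) - 41 ≡ 5. → (32, 5)
4G: (32, 5) + (29, 34). λ = (34 - 5)/(29 - 32) ≡ 29/44 mod 47. 44⁻¹ ≡ 31 (mod 47), so λ ≡ 6.
  x = λ² - 32 - 29 = 36 - 61 ≡ 22; y = λ·(32 - 22) - 5 ≡ 8. → (22, 8)

(22, 8)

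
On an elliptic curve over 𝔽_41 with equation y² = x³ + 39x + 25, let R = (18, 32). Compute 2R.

(38, 39)

tangent at (18, 32): λ = (3·18² + 39)/(2·32) ≡ 27/23. 23⁻¹ ≡ 25 (mod 41), so λ ≡ 27·25 ≡ 19.
  x = λ² - 18 - 18 = 361 - 36 ≡ 38; y = λ·(18 - 38) - 32 ≡ 39. → (38, 39)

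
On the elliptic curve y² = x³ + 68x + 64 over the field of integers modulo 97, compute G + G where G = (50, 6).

(59, 41)

tangent at (50, 6): λ = (3·50² + 68)/(2·6) ≡ 2/12. 12⁻¹ ≡ 89 (mod 97) since 12·89 = 1068 ≡ 1, so λ ≡ 2·89 ≡ 81.
  x = λ² - 50 - 50 = 6561 - 100 ≡ 59; y = λ·(50 - 59) - 6 ≡ 41. → (59, 41)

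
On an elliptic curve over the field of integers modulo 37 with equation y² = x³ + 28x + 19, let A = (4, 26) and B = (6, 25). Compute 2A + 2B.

(2, 3)

First 2A:
Repeated addition: build up to 2A.
2A: tangent at (4, 26): λ = (3·4² + 28)/(2·26) ≡ 2/15. 15⁻¹ ≡ 5 (mod 37), so λ ≡ 2·5 ≡ 10.
  x = λ² - 4 - 4 = 100 - 8 ≡ 18; y = λ·(4 - 18) - 26 ≡ 19. → (18, 19)
2A = (18, 19).
Next 2B:
Repeated addition: build up to 2B.
2B: tangent at (6, 25): λ = (3·6² + 28)/(2·25) ≡ 25/13. 13⁻¹ ≡ 20 (mod 37) since 13·20 = 260 ≡ 1, so λ ≡ 25·20 ≡ 19.
  x = λ² - 6 - 6 = 361 - 12 ≡ 16; y = λ·(6 - 16) - 25 ≡ 7. → (16, 7)
2B = (16, 7).
Finally 2A + 2B:
(18, 19) + (16, 7). λ = (7 - 19)/(16 - 18) ≡ 25/35 mod 37. 35⁻¹ ≡ 18 (mod 37), so λ ≡ 6.
  x = λ² - 18 - 16 = 36 - 34 ≡ 2; y = λ·(18 - 2) - 19 ≡ 3. → (2, 3)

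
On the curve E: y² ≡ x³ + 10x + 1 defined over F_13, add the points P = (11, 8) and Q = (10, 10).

(11, 8) + (10, 10). λ = (10 - 8)/(10 - 11) ≡ 2/12 mod 13. 12⁻¹ ≡ 12 (mod 13), so λ ≡ 11.
  x = λ² - 11 - 10 = 121 - 21 ≡ 9; y = λ·(11 - 9) - 8 ≡ 1. → (9, 1)

(9, 1)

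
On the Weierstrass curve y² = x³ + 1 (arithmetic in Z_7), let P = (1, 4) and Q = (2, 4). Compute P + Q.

(1, 4) + (2, 4). λ = (4 - 4)/(2 - 1) ≡ 0/1 mod 7. 1⁻¹ ≡ 1 (mod 7) since 1·1 = 1 ≡ 1, so λ ≡ 0.
  x = λ² - 1 - 2 = 0 - 3 ≡ 4; y = λ·(1 - 4) - 4 ≡ 3. → (4, 3)

(4, 3)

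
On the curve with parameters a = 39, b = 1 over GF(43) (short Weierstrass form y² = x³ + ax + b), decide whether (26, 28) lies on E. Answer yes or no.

y² = 28² ≡ 10; x³ + 39x + 1 = 18591 ≡ 15 (mod 43). 10 ≠ 15.

no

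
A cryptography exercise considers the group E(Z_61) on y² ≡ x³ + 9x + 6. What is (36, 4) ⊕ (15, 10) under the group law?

(30, 3)

(36, 4) + (15, 10). λ = (10 - 4)/(15 - 36) ≡ 6/40 mod 61. 40⁻¹ ≡ 29 (mod 61) since 40·29 = 1160 ≡ 1, so λ ≡ 52.
  x = λ² - 36 - 15 = 2704 - 51 ≡ 30; y = λ·(36 - 30) - 4 ≡ 3. → (30, 3)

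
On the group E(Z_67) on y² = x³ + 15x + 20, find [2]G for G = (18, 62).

(53, 9)

tangent at (18, 62): λ = (3·18² + 15)/(2·62) ≡ 49/57. 57⁻¹ ≡ 20 (mod 67), so λ ≡ 49·20 ≡ 42.
  x = λ² - 18 - 18 = 1764 - 36 ≡ 53; y = λ·(18 - 53) - 62 ≡ 9. → (53, 9)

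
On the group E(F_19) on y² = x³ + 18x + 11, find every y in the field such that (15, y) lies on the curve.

x³ + 18x + 11 = 3656 ≡ 8 (mod 19).
8 is a non-residue mod 19; no y exists.

none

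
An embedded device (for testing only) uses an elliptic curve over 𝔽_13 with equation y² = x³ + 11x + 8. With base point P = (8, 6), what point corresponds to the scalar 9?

(4, 5)

Double-and-add on 9 = (1001)₂. Start with P = (8, 6) for the leading 1-bit.
double: tangent at (8, 6): λ = (3·8² + 11)/(2·6) ≡ 8/12. 12⁻¹ ≡ 12 (mod 13), so λ ≡ 8·12 ≡ 5.
  x = λ² - 8 - 8 = 25 - 16 ≡ 9; y = λ·(8 - 9) - 6 ≡ 2. → (9, 2)
double: tangent at (9, 2): λ = (3·9² + 11)/(2·2) ≡ 7/4. 4⁻¹ ≡ 10 (mod 13) since 4·10 = 40 ≡ 1, so λ ≡ 7·10 ≡ 5.
  x = λ² - 9 - 9 = 25 - 18 ≡ 7; y = λ·(9 - 7) - 2 ≡ 8. → (7, 8)
double: tangent at (7, 8): λ = (3·7² + 11)/(2·8) ≡ 2/3. 3⁻¹ ≡ 9 (mod 13), so λ ≡ 2·9 ≡ 5.
  x = λ² - 7 - 7 = 25 - 14 ≡ 11; y = λ·(7 - 11) - 8 ≡ 11. → (11, 11)
add P: (11, 11) + (8, 6). λ = (6 - 11)/(8 - 11) ≡ 8/10 mod 13. 10⁻¹ ≡ 4 (mod 13), so λ ≡ 6.
  x = λ² - 11 - 8 = 36 - 19 ≡ 4; y = λ·(11 - 4) - 11 ≡ 5. → (4, 5)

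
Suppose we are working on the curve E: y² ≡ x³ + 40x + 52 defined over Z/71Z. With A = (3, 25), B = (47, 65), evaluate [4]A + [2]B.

First 4A:
Repeated addition: build up to 4A.
2A: tangent at (3, 25): λ = (3·3² + 40)/(2·25) ≡ 67/50. 50⁻¹ ≡ 27 (mod 71) since 50·27 = 1350 ≡ 1, so λ ≡ 67·27 ≡ 34.
  x = λ² - 3 - 3 = 1156 - 6 ≡ 14; y = λ·(3 - 14) - 25 ≡ 27. → (14, 27)
3A: (14, 27) + (3, 25). λ = (25 - 27)/(3 - 14) ≡ 69/60 mod 71. 60⁻¹ ≡ 58 (mod 71) since 60·58 = 3480 ≡ 1, so λ ≡ 26.
  x = λ² - 14 - 3 = 676 - 17 ≡ 20; y = λ·(14 - 20) - 27 ≡ 30. → (20, 30)
4A: (20, 30) + (3, 25). λ = (25 - 30)/(3 - 20) ≡ 66/54 mod 71. 54⁻¹ ≡ 25 (mod 71), so λ ≡ 17.
  x = λ² - 20 - 3 = 289 - 23 ≡ 53; y = λ·(20 - 53) - 30 ≡ 48. → (53, 48)
4A = (53, 48).
Next 2B:
Repeated addition: build up to 2B.
2B: tangent at (47, 65): λ = (3·47² + 40)/(2·65) ≡ 64/59. 59⁻¹ ≡ 65 (mod 71), so λ ≡ 64·65 ≡ 42.
  x = λ² - 47 - 47 = 1764 - 94 ≡ 37; y = λ·(47 - 37) - 65 ≡ 0. → (37, 0)
2B = (37, 0).
Finally 4A + 2B:
(53, 48) + (37, 0). λ = (0 - 48)/(37 - 53) ≡ 23/55 mod 71. 55⁻¹ ≡ 31 (mod 71), so λ ≡ 3.
  x = λ² - 53 - 37 = 9 - 90 ≡ 61; y = λ·(53 - 61) - 48 ≡ 70. → (61, 70)

(61, 70)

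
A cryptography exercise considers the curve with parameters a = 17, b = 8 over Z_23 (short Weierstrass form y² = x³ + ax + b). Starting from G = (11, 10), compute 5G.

(8, 9)

Double-and-add on 5 = (101)₂. Start with G = (11, 10) for the leading 1-bit.
double: tangent at (11, 10): λ = (3·11² + 17)/(2·10) ≡ 12/20. 20⁻¹ ≡ 15 (mod 23) since 20·15 = 300 ≡ 1, so λ ≡ 12·15 ≡ 19.
  x = λ² - 11 - 11 = 361 - 22 ≡ 17; y = λ·(11 - 17) - 10 ≡ 14. → (17, 14)
double: tangent at (17, 14): λ = (3·17² + 17)/(2·14) ≡ 10/5. 5⁻¹ ≡ 14 (mod 23), so λ ≡ 10·14 ≡ 2.
  x = λ² - 17 - 17 = 4 - 34 ≡ 16; y = λ·(17 - 16) - 14 ≡ 11. → (16, 11)
add G: (16, 11) + (11, 10). λ = (10 - 11)/(11 - 16) ≡ 22/18 mod 23. 18⁻¹ ≡ 9 (mod 23), so λ ≡ 14.
  x = λ² - 16 - 11 = 196 - 27 ≡ 8; y = λ·(16 - 8) - 11 ≡ 9. → (8, 9)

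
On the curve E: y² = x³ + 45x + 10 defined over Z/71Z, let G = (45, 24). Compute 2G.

(67, 11)

tangent at (45, 24): λ = (3·45² + 45)/(2·24) ≡ 14/48. 48⁻¹ ≡ 37 (mod 71), so λ ≡ 14·37 ≡ 21.
  x = λ² - 45 - 45 = 441 - 90 ≡ 67; y = λ·(45 - 67) - 24 ≡ 11. → (67, 11)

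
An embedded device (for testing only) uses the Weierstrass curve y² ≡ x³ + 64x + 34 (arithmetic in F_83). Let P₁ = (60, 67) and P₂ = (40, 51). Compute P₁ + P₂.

(60, 67) + (40, 51). λ = (51 - 67)/(40 - 60) ≡ 67/63 mod 83. 63⁻¹ ≡ 29 (mod 83) since 63·29 = 1827 ≡ 1, so λ ≡ 34.
  x = λ² - 60 - 40 = 1156 - 100 ≡ 60; y = λ·(60 - 60) - 67 ≡ 16. → (60, 16)

(60, 16)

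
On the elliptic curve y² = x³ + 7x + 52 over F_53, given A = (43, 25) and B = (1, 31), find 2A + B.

(41, 28)

First 2A:
Repeated addition: build up to 2A.
2A: tangent at (43, 25): λ = (3·43² + 7)/(2·25) ≡ 42/50. 50⁻¹ ≡ 35 (mod 53), so λ ≡ 42·35 ≡ 39.
  x = λ² - 43 - 43 = 1521 - 86 ≡ 4; y = λ·(43 - 4) - 25 ≡ 12. → (4, 12)
2A = (4, 12).
Finally 2A + B:
(4, 12) + (1, 31). λ = (31 - 12)/(1 - 4) ≡ 19/50 mod 53. 50⁻¹ ≡ 35 (mod 53), so λ ≡ 29.
  x = λ² - 4 - 1 = 841 - 5 ≡ 41; y = λ·(4 - 41) - 12 ≡ 28. → (41, 28)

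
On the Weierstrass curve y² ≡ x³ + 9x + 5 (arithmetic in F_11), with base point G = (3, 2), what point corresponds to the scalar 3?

Repeated addition: build up to 3G.
2G: tangent at (3, 2): λ = (3·3² + 9)/(2·2) ≡ 3/4. 4⁻¹ ≡ 3 (mod 11), so λ ≡ 3·3 ≡ 9.
  x = λ² - 3 - 3 = 81 - 6 ≡ 9; y = λ·(3 - 9) - 2 ≡ 10. → (9, 10)
3G: (9, 10) + (3, 2). λ = (2 - 10)/(3 - 9) ≡ 3/5 mod 11. 5⁻¹ ≡ 9 (mod 11), so λ ≡ 5.
  x = λ² - 9 - 3 = 25 - 12 ≡ 2; y = λ·(9 - 2) - 10 ≡ 3. → (2, 3)

(2, 3)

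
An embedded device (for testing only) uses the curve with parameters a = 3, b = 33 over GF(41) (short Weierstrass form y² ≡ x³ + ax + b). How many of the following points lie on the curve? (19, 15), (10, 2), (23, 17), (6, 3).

1

(19, 15): 15² ≡ 20, rhs ≡ 20 → on.
(10, 2): 2² ≡ 4, rhs ≡ 38 → off.
(23, 17): 17² ≡ 2, rhs ≡ 10 → off.
(6, 3): 3² ≡ 9, rhs ≡ 21 → off.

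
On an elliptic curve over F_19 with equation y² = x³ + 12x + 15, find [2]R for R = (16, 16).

(15, 6)

tangent at (16, 16): λ = (3·16² + 12)/(2·16) ≡ 1/13. 13⁻¹ ≡ 3 (mod 19), so λ ≡ 1·3 ≡ 3.
  x = λ² - 16 - 16 = 9 - 32 ≡ 15; y = λ·(16 - 15) - 16 ≡ 6. → (15, 6)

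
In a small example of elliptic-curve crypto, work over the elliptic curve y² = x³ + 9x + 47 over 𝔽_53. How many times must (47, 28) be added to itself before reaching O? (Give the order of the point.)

2P: tangent at (47, 28): λ = (3·47² + 9)/(2·28) ≡ 11/3. 3⁻¹ ≡ 18 (mod 53), so λ ≡ 11·18 ≡ 39.
  x = λ² - 47 - 47 = 1521 - 94 ≡ 49; y = λ·(47 - 49) - 28 ≡ 0. → (49, 0)
3P: (49, 0) + (47, 28). λ = (28 - 0)/(47 - 49) ≡ 28/51 mod 53. 51⁻¹ ≡ 26 (mod 53), so λ ≡ 39.
  x = λ² - 49 - 47 = 1521 - 96 ≡ 47; y = λ·(49 - 47) - 0 ≡ 25. → (47, 25)
4P: (47, 25) + (47, 28): same x and y₁ ≡ -y₂, so the sum is O.
4P = O, so the order is 4.

4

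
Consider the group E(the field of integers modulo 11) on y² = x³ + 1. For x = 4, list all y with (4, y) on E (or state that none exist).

none

x³ + 0x + 1 = 65 ≡ 10 (mod 11).
10 is a non-residue mod 11; no y exists.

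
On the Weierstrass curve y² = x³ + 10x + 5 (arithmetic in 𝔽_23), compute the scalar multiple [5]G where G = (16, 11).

Repeated addition: build up to 5G.
2G: tangent at (16, 11): λ = (3·16² + 10)/(2·11) ≡ 19/22. 22⁻¹ ≡ 22 (mod 23) since 22·22 = 484 ≡ 1, so λ ≡ 19·22 ≡ 4.
  x = λ² - 16 - 16 = 16 - 32 ≡ 7; y = λ·(16 - 7) - 11 ≡ 2. → (7, 2)
3G: (7, 2) + (16, 11). λ = (11 - 2)/(16 - 7) ≡ 9/9 mod 23. 9⁻¹ ≡ 18 (mod 23) since 9·18 = 162 ≡ 1, so λ ≡ 1.
  x = λ² - 7 - 16 = 1 - 23 ≡ 1; y = λ·(7 - 1) - 2 ≡ 4. → (1, 4)
4G: (1, 4) + (16, 11). λ = (11 - 4)/(16 - 1) ≡ 7/15 mod 23. 15⁻¹ ≡ 20 (mod 23), so λ ≡ 2.
  x = λ² - 1 - 16 = 4 - 17 ≡ 10; y = λ·(1 - 10) - 4 ≡ 1. → (10, 1)
5G: (10, 1) + (16, 11). λ = (11 - 1)/(16 - 10) ≡ 10/6 mod 23. 6⁻¹ ≡ 4 (mod 23) since 6·4 = 24 ≡ 1, so λ ≡ 17.
  x = λ² - 10 - 16 = 289 - 26 ≡ 10; y = λ·(10 - 10) - 1 ≡ 22. → (10, 22)

(10, 22)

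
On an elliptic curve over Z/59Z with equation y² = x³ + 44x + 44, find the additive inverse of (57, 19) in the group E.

-(57, 19) = (57, -19 mod 59) = (57, 40).

(57, 40)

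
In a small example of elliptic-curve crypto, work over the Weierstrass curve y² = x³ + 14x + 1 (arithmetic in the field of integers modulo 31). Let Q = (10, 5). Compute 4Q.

(18, 3)

Repeated addition: build up to 4Q.
2Q: tangent at (10, 5): λ = (3·10² + 14)/(2·5) ≡ 4/10. 10⁻¹ ≡ 28 (mod 31) since 10·28 = 280 ≡ 1, so λ ≡ 4·28 ≡ 19.
  x = λ² - 10 - 10 = 361 - 20 ≡ 0; y = λ·(10 - 0) - 5 ≡ 30. → (0, 30)
3Q: (0, 30) + (10, 5). λ = (5 - 30)/(10 - 0) ≡ 6/10 mod 31. 10⁻¹ ≡ 28 (mod 31), so λ ≡ 13.
  x = λ² - 0 - 10 = 169 - 10 ≡ 4; y = λ·(0 - 4) - 30 ≡ 11. → (4, 11)
4Q: (4, 11) + (10, 5). λ = (5 - 11)/(10 - 4) ≡ 25/6 mod 31. 6⁻¹ ≡ 26 (mod 31), so λ ≡ 30.
  x = λ² - 4 - 10 = 900 - 14 ≡ 18; y = λ·(4 - 18) - 11 ≡ 3. → (18, 3)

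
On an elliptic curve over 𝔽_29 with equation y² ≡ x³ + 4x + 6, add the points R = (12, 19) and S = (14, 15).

(7, 0)

(12, 19) + (14, 15). λ = (15 - 19)/(14 - 12) ≡ 25/2 mod 29. 2⁻¹ ≡ 15 (mod 29), so λ ≡ 27.
  x = λ² - 12 - 14 = 729 - 26 ≡ 7; y = λ·(12 - 7) - 19 ≡ 0. → (7, 0)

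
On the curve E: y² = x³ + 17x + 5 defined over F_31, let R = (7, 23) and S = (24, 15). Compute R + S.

(25, 11)

(7, 23) + (24, 15). λ = (15 - 23)/(24 - 7) ≡ 23/17 mod 31. 17⁻¹ ≡ 11 (mod 31) since 17·11 = 187 ≡ 1, so λ ≡ 5.
  x = λ² - 7 - 24 = 25 - 31 ≡ 25; y = λ·(7 - 25) - 23 ≡ 11. → (25, 11)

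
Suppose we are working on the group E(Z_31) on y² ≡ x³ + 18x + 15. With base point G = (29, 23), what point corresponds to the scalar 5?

Double-and-add on 5 = (101)₂. Start with G = (29, 23) for the leading 1-bit.
double: tangent at (29, 23): λ = (3·29² + 18)/(2·23) ≡ 30/15. 15⁻¹ ≡ 29 (mod 31), so λ ≡ 30·29 ≡ 2.
  x = λ² - 29 - 29 = 4 - 58 ≡ 8; y = λ·(29 - 8) - 23 ≡ 19. → (8, 19)
double: tangent at (8, 19): λ = (3·8² + 18)/(2·19) ≡ 24/7. 7⁻¹ ≡ 9 (mod 31) since 7·9 = 63 ≡ 1, so λ ≡ 24·9 ≡ 30.
  x = λ² - 8 - 8 = 900 - 16 ≡ 16; y = λ·(8 - 16) - 19 ≡ 20. → (16, 20)
add G: (16, 20) + (29, 23). λ = (23 - 20)/(29 - 16) ≡ 3/13 mod 31. 13⁻¹ ≡ 12 (mod 31) since 13·12 = 156 ≡ 1, so λ ≡ 5.
  x = λ² - 16 - 29 = 25 - 45 ≡ 11; y = λ·(16 - 11) - 20 ≡ 5. → (11, 5)

(11, 5)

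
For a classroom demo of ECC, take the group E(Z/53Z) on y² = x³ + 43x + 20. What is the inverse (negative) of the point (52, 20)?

(52, 33)

-(52, 20) = (52, -20 mod 53) = (52, 33).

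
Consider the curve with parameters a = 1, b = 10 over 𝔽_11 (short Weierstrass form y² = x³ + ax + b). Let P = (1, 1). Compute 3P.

(2, 3)

Repeated addition: build up to 3P.
2P: tangent at (1, 1): λ = (3·1² + 1)/(2·1) ≡ 4/2. 2⁻¹ ≡ 6 (mod 11) since 2·6 = 12 ≡ 1, so λ ≡ 4·6 ≡ 2.
  x = λ² - 1 - 1 = 4 - 2 ≡ 2; y = λ·(1 - 2) - 1 ≡ 8. → (2, 8)
3P: (2, 8) + (1, 1). λ = (1 - 8)/(1 - 2) ≡ 4/10 mod 11. 10⁻¹ ≡ 10 (mod 11) since 10·10 = 100 ≡ 1, so λ ≡ 7.
  x = λ² - 2 - 1 = 49 - 3 ≡ 2; y = λ·(2 - 2) - 8 ≡ 3. → (2, 3)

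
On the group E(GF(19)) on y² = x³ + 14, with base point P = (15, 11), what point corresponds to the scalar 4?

(10, 8)

Double-and-add on 4 = (100)₂. Start with P = (15, 11) for the leading 1-bit.
double: tangent at (15, 11): λ = (3·15² + 0)/(2·11) ≡ 10/3. 3⁻¹ ≡ 13 (mod 19) since 3·13 = 39 ≡ 1, so λ ≡ 10·13 ≡ 16.
  x = λ² - 15 - 15 = 256 - 30 ≡ 17; y = λ·(15 - 17) - 11 ≡ 14. → (17, 14)
double: tangent at (17, 14): λ = (3·17² + 0)/(2·14) ≡ 12/9. 9⁻¹ ≡ 17 (mod 19) since 9·17 = 153 ≡ 1, so λ ≡ 12·17 ≡ 14.
  x = λ² - 17 - 17 = 196 - 34 ≡ 10; y = λ·(17 - 10) - 14 ≡ 8. → (10, 8)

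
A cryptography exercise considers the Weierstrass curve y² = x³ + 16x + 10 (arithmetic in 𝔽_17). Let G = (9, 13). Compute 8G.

Repeated addition: build up to 8G.
2G: tangent at (9, 13): λ = (3·9² + 16)/(2·13) ≡ 4/9. 9⁻¹ ≡ 2 (mod 17) since 9·2 = 18 ≡ 1, so λ ≡ 4·2 ≡ 8.
  x = λ² - 9 - 9 = 64 - 18 ≡ 12; y = λ·(9 - 12) - 13 ≡ 14. → (12, 14)
3G: (12, 14) + (9, 13). λ = (13 - 14)/(9 - 12) ≡ 16/14 mod 17. 14⁻¹ ≡ 11 (mod 17) since 14·11 = 154 ≡ 1, so λ ≡ 6.
  x = λ² - 12 - 9 = 36 - 21 ≡ 15; y = λ·(12 - 15) - 14 ≡ 2. → (15, 2)
4G: (15, 2) + (9, 13). λ = (13 - 2)/(9 - 15) ≡ 11/11 mod 17. 11⁻¹ ≡ 14 (mod 17) since 11·14 = 154 ≡ 1, so λ ≡ 1.
  x = λ² - 15 - 9 = 1 - 24 ≡ 11; y = λ·(15 - 11) - 2 ≡ 2. → (11, 2)
5G: (11, 2) + (9, 13). λ = (13 - 2)/(9 - 11) ≡ 11/15 mod 17. 15⁻¹ ≡ 8 (mod 17), so λ ≡ 3.
  x = λ² - 11 - 9 = 9 - 20 ≡ 6; y = λ·(11 - 6) - 2 ≡ 13. → (6, 13)
6G: (6, 13) + (9, 13). λ = (13 - 13)/(9 - 6) ≡ 0/3 mod 17. 3⁻¹ ≡ 6 (mod 17), so λ ≡ 0.
  x = λ² - 6 - 9 = 0 - 15 ≡ 2; y = λ·(6 - 2) - 13 ≡ 4. → (2, 4)
7G: (2, 4) + (9, 13). λ = (13 - 4)/(9 - 2) ≡ 9/7 mod 17. 7⁻¹ ≡ 5 (mod 17), so λ ≡ 11.
  x = λ² - 2 - 9 = 121 - 11 ≡ 8; y = λ·(2 - 8) - 4 ≡ 15. → (8, 15)
8G: (8, 15) + (9, 13). λ = (13 - 15)/(9 - 8) ≡ 15/1 mod 17. 1⁻¹ ≡ 1 (mod 17) since 1·1 = 1 ≡ 1, so λ ≡ 15.
  x = λ² - 8 - 9 = 225 - 17 ≡ 4; y = λ·(8 - 4) - 15 ≡ 11. → (4, 11)

(4, 11)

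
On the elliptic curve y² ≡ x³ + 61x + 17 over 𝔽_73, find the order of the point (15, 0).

2P: (15, 0) + (15, 0): same x and y₁ ≡ -y₂, so the sum is the point at infinity.
2P = the point at infinity, so the order is 2.

2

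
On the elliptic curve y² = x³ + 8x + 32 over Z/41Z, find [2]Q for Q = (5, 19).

(22, 14)

tangent at (5, 19): λ = (3·5² + 8)/(2·19) ≡ 1/38. 38⁻¹ ≡ 27 (mod 41) since 38·27 = 1026 ≡ 1, so λ ≡ 1·27 ≡ 27.
  x = λ² - 5 - 5 = 729 - 10 ≡ 22; y = λ·(5 - 22) - 19 ≡ 14. → (22, 14)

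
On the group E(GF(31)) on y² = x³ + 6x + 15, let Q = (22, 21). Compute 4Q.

(7, 20)

Double-and-add on 4 = (100)₂. Start with Q = (22, 21) for the leading 1-bit.
double: tangent at (22, 21): λ = (3·22² + 6)/(2·21) ≡ 1/11. 11⁻¹ ≡ 17 (mod 31) since 11·17 = 187 ≡ 1, so λ ≡ 1·17 ≡ 17.
  x = λ² - 22 - 22 = 289 - 44 ≡ 28; y = λ·(22 - 28) - 21 ≡ 1. → (28, 1)
double: tangent at (28, 1): λ = (3·28² + 6)/(2·1) ≡ 2/2. 2⁻¹ ≡ 16 (mod 31), so λ ≡ 2·16 ≡ 1.
  x = λ² - 28 - 28 = 1 - 56 ≡ 7; y = λ·(28 - 7) - 1 ≡ 20. → (7, 20)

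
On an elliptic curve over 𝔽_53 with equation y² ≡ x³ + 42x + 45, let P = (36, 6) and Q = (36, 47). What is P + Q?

The two points share x = 36 and their y-coordinates satisfy 6 + 47 ≡ 0 (mod 53), so they are inverses. Their sum is the point at infinity.

O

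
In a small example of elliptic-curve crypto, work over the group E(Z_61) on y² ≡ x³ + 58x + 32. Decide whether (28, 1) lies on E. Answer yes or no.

y² = 1² ≡ 1; x³ + 58x + 32 = 23608 ≡ 1 (mod 61). 1 = 1.

yes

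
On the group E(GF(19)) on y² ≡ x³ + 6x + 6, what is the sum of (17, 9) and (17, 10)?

The two points share x = 17 and their y-coordinates satisfy 9 + 10 ≡ 0 (mod 19), so they are inverses. Their sum is the point at infinity.

O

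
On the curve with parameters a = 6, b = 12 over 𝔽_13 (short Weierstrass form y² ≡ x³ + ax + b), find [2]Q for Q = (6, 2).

(4, 3)

tangent at (6, 2): λ = (3·6² + 6)/(2·2) ≡ 10/4. 4⁻¹ ≡ 10 (mod 13), so λ ≡ 10·10 ≡ 9.
  x = λ² - 6 - 6 = 81 - 12 ≡ 4; y = λ·(6 - 4) - 2 ≡ 3. → (4, 3)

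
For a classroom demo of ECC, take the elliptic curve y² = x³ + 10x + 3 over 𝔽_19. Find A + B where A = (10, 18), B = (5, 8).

(8, 5)

(10, 18) + (5, 8). λ = (8 - 18)/(5 - 10) ≡ 9/14 mod 19. 14⁻¹ ≡ 15 (mod 19) since 14·15 = 210 ≡ 1, so λ ≡ 2.
  x = λ² - 10 - 5 = 4 - 15 ≡ 8; y = λ·(10 - 8) - 18 ≡ 5. → (8, 5)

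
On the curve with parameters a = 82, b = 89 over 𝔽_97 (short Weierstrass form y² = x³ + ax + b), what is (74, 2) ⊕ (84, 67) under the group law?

(54, 31)

(74, 2) + (84, 67). λ = (67 - 2)/(84 - 74) ≡ 65/10 mod 97. 10⁻¹ ≡ 68 (mod 97) since 10·68 = 680 ≡ 1, so λ ≡ 55.
  x = λ² - 74 - 84 = 3025 - 158 ≡ 54; y = λ·(74 - 54) - 2 ≡ 31. → (54, 31)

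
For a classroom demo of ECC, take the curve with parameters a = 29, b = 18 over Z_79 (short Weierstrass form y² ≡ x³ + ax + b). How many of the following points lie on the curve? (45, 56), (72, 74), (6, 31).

2

(45, 56): 56² ≡ 55, rhs ≡ 18 → off.
(72, 74): 74² ≡ 25, rhs ≡ 25 → on.
(6, 31): 31² ≡ 13, rhs ≡ 13 → on.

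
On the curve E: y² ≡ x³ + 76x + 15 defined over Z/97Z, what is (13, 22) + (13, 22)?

tangent at (13, 22): λ = (3·13² + 76)/(2·22) ≡ 1/44. 44⁻¹ ≡ 86 (mod 97), so λ ≡ 1·86 ≡ 86.
  x = λ² - 13 - 13 = 7396 - 26 ≡ 95; y = λ·(13 - 95) - 22 ≡ 7. → (95, 7)

(95, 7)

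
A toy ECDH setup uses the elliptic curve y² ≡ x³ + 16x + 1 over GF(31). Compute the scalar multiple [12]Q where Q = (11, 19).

(27, 11)

Repeated addition: build up to 12Q.
2Q: tangent at (11, 19): λ = (3·11² + 16)/(2·19) ≡ 7/7. 7⁻¹ ≡ 9 (mod 31) since 7·9 = 63 ≡ 1, so λ ≡ 7·9 ≡ 1.
  x = λ² - 11 - 11 = 1 - 22 ≡ 10; y = λ·(11 - 10) - 19 ≡ 13. → (10, 13)
3Q: (10, 13) + (11, 19). λ = (19 - 13)/(11 - 10) ≡ 6/1 mod 31. 1⁻¹ ≡ 1 (mod 31) since 1·1 = 1 ≡ 1, so λ ≡ 6.
  x = λ² - 10 - 11 = 36 - 21 ≡ 15; y = λ·(10 - 15) - 13 ≡ 19. → (15, 19)
4Q: (15, 19) + (11, 19). λ = (19 - 19)/(11 - 15) ≡ 0/27 mod 31. 27⁻¹ ≡ 23 (mod 31) since 27·23 = 621 ≡ 1, so λ ≡ 0.
  x = λ² - 15 - 11 = 0 - 26 ≡ 5; y = λ·(15 - 5) - 19 ≡ 12. → (5, 12)
5Q: (5, 12) + (11, 19). λ = (19 - 12)/(11 - 5) ≡ 7/6 mod 31. 6⁻¹ ≡ 26 (mod 31), so λ ≡ 27.
  x = λ² - 5 - 11 = 729 - 16 ≡ 0; y = λ·(5 - 0) - 12 ≡ 30. → (0, 30)
6Q: (0, 30) + (11, 19). λ = (19 - 30)/(11 - 0) ≡ 20/11 mod 31. 11⁻¹ ≡ 17 (mod 31), so λ ≡ 30.
  x = λ² - 0 - 11 = 900 - 11 ≡ 21; y = λ·(0 - 21) - 30 ≡ 22. → (21, 22)
7Q: (21, 22) + (11, 19). λ = (19 - 22)/(11 - 21) ≡ 28/21 mod 31. 21⁻¹ ≡ 3 (mod 31), so λ ≡ 22.
  x = λ² - 21 - 11 = 484 - 32 ≡ 18; y = λ·(21 - 18) - 22 ≡ 13. → (18, 13)
8Q: (18, 13) + (11, 19). λ = (19 - 13)/(11 - 18) ≡ 6/24 mod 31. 24⁻¹ ≡ 22 (mod 31) since 24·22 = 528 ≡ 1, so λ ≡ 8.
  x = λ² - 18 - 11 = 64 - 29 ≡ 4; y = λ·(18 - 4) - 13 ≡ 6. → (4, 6)
9Q: (4, 6) + (11, 19). λ = (19 - 6)/(11 - 4) ≡ 13/7 mod 31. 7⁻¹ ≡ 9 (mod 31) since 7·9 = 63 ≡ 1, so λ ≡ 24.
  x = λ² - 4 - 11 = 576 - 15 ≡ 3; y = λ·(4 - 3) - 6 ≡ 18. → (3, 18)
10Q: (3, 18) + (11, 19). λ = (19 - 18)/(11 - 3) ≡ 1/8 mod 31. 8⁻¹ ≡ 4 (mod 31) since 8·4 = 32 ≡ 1, so λ ≡ 4.
  x = λ² - 3 - 11 = 16 - 14 ≡ 2; y = λ·(3 - 2) - 18 ≡ 17. → (2, 17)
11Q: (2, 17) + (11, 19). λ = (19 - 17)/(11 - 2) ≡ 2/9 mod 31. 9⁻¹ ≡ 7 (mod 31), so λ ≡ 14.
  x = λ² - 2 - 11 = 196 - 13 ≡ 28; y = λ·(2 - 28) - 17 ≡ 22. → (28, 22)
12Q: (28, 22) + (11, 19). λ = (19 - 22)/(11 - 28) ≡ 28/14 mod 31. 14⁻¹ ≡ 20 (mod 31) since 14·20 = 280 ≡ 1, so λ ≡ 2.
  x = λ² - 28 - 11 = 4 - 39 ≡ 27; y = λ·(28 - 27) - 22 ≡ 11. → (27, 11)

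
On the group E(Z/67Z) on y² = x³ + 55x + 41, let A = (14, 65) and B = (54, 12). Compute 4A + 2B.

First 4A:
Repeated addition: build up to 4A.
2A: tangent at (14, 65): λ = (3·14² + 55)/(2·65) ≡ 40/63. 63⁻¹ ≡ 50 (mod 67) since 63·50 = 3150 ≡ 1, so λ ≡ 40·50 ≡ 57.
  x = λ² - 14 - 14 = 3249 - 28 ≡ 5; y = λ·(14 - 5) - 65 ≡ 46. → (5, 46)
3A: (5, 46) + (14, 65). λ = (65 - 46)/(14 - 5) ≡ 19/9 mod 67. 9⁻¹ ≡ 15 (mod 67), so λ ≡ 17.
  x = λ² - 5 - 14 = 289 - 19 ≡ 2; y = λ·(5 - 2) - 46 ≡ 5. → (2, 5)
4A: (2, 5) + (14, 65). λ = (65 - 5)/(14 - 2) ≡ 60/12 mod 67. 12⁻¹ ≡ 28 (mod 67), so λ ≡ 5.
  x = λ² - 2 - 14 = 25 - 16 ≡ 9; y = λ·(2 - 9) - 5 ≡ 27. → (9, 27)
4A = (9, 27).
Next 2B:
Repeated addition: build up to 2B.
2B: tangent at (54, 12): λ = (3·54² + 55)/(2·12) ≡ 26/24. 24⁻¹ ≡ 14 (mod 67), so λ ≡ 26·14 ≡ 29.
  x = λ² - 54 - 54 = 841 - 108 ≡ 63; y = λ·(54 - 63) - 12 ≡ 62. → (63, 62)
2B = (63, 62).
Finally 4A + 2B:
(9, 27) + (63, 62). λ = (62 - 27)/(63 - 9) ≡ 35/54 mod 67. 54⁻¹ ≡ 36 (mod 67), so λ ≡ 54.
  x = λ² - 9 - 63 = 2916 - 72 ≡ 30; y = λ·(9 - 30) - 27 ≡ 45. → (30, 45)

(30, 45)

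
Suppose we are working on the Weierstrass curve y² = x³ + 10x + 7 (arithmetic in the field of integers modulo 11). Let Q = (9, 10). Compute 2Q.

(4, 1)

tangent at (9, 10): λ = (3·9² + 10)/(2·10) ≡ 0/9. 9⁻¹ ≡ 5 (mod 11), so λ ≡ 0·5 ≡ 0.
  x = λ² - 9 - 9 = 0 - 18 ≡ 4; y = λ·(9 - 4) - 10 ≡ 1. → (4, 1)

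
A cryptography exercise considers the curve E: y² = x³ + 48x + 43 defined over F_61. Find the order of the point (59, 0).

2

2P: (59, 0) + (59, 0): same x and y₁ ≡ -y₂, so the sum is O.
2P = O, so the order is 2.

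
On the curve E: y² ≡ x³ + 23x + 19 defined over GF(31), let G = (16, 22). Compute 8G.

(14, 27)

Double-and-add on 8 = (1000)₂. Start with G = (16, 22) for the leading 1-bit.
double: tangent at (16, 22): λ = (3·16² + 23)/(2·22) ≡ 16/13. 13⁻¹ ≡ 12 (mod 31), so λ ≡ 16·12 ≡ 6.
  x = λ² - 16 - 16 = 36 - 32 ≡ 4; y = λ·(16 - 4) - 22 ≡ 19. → (4, 19)
double: tangent at (4, 19): λ = (3·4² + 23)/(2·19) ≡ 9/7. 7⁻¹ ≡ 9 (mod 31), so λ ≡ 9·9 ≡ 19.
  x = λ² - 4 - 4 = 361 - 8 ≡ 12; y = λ·(4 - 12) - 19 ≡ 15. → (12, 15)
double: tangent at (12, 15): λ = (3·12² + 23)/(2·15) ≡ 21/30. 30⁻¹ ≡ 30 (mod 31), so λ ≡ 21·30 ≡ 10.
  x = λ² - 12 - 12 = 100 - 24 ≡ 14; y = λ·(12 - 14) - 15 ≡ 27. → (14, 27)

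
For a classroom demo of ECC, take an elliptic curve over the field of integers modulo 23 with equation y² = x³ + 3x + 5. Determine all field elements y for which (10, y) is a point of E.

x³ + 3x + 5 = 1035 ≡ 0 (mod 23).
Only y = 0 satisfies y² ≡ 0.

0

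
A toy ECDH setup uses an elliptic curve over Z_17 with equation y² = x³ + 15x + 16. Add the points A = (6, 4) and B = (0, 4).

(6, 4) + (0, 4). λ = (4 - 4)/(0 - 6) ≡ 0/11 mod 17. 11⁻¹ ≡ 14 (mod 17) since 11·14 = 154 ≡ 1, so λ ≡ 0.
  x = λ² - 6 - 0 = 0 - 6 ≡ 11; y = λ·(6 - 11) - 4 ≡ 13. → (11, 13)

(11, 13)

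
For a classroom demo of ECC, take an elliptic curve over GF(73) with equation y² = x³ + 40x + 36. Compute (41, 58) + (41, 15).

The two points share x = 41 and their y-coordinates satisfy 58 + 15 ≡ 0 (mod 73), so they are inverses. Their sum is ∞.

O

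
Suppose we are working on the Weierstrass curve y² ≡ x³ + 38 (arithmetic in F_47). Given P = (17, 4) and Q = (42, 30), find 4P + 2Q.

(17, 43)

First 4P:
Double-and-add on 4 = (100)₂. Start with P = (17, 4) for the leading 1-bit.
double: tangent at (17, 4): λ = (3·17² + 0)/(2·4) ≡ 21/8. 8⁻¹ ≡ 6 (mod 47), so λ ≡ 21·6 ≡ 32.
  x = λ² - 17 - 17 = 1024 - 34 ≡ 3; y = λ·(17 - 3) - 4 ≡ 21. → (3, 21)
double: tangent at (3, 21): λ = (3·3² + 0)/(2·21) ≡ 27/42. 42⁻¹ ≡ 28 (mod 47) since 42·28 = 1176 ≡ 1, so λ ≡ 27·28 ≡ 4.
  x = λ² - 3 - 3 = 16 - 6 ≡ 10; y = λ·(3 - 10) - 21 ≡ 45. → (10, 45)
4P = (10, 45).
Next 2Q:
Repeated addition: build up to 2Q.
2Q: tangent at (42, 30): λ = (3·42² + 0)/(2·30) ≡ 28/13. 13⁻¹ ≡ 29 (mod 47), so λ ≡ 28·29 ≡ 13.
  x = λ² - 42 - 42 = 169 - 84 ≡ 38; y = λ·(42 - 38) - 30 ≡ 22. → (38, 22)
2Q = (38, 22).
Finally 4P + 2Q:
(10, 45) + (38, 22). λ = (22 - 45)/(38 - 10) ≡ 24/28 mod 47. 28⁻¹ ≡ 42 (mod 47), so λ ≡ 21.
  x = λ² - 10 - 38 = 441 - 48 ≡ 17; y = λ·(10 - 17) - 45 ≡ 43. → (17, 43)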